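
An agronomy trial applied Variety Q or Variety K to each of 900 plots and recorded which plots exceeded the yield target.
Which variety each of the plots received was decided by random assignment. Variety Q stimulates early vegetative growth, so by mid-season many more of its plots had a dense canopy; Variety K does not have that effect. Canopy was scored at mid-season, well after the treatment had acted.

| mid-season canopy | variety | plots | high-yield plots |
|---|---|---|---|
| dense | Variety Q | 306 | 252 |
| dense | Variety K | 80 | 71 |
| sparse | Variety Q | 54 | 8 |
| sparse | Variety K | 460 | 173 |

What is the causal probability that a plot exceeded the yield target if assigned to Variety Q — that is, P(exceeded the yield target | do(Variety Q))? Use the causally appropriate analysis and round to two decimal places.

0.72

Mid-season canopy lies on the pathway variety → mid-season canopy → outcome, so adjusting for it blocks the indirect effect. For the total causal effect of variety, use the unadjusted pooled rates.
So P(outcome | do(Variety Q)) is just the pooled rate for Variety Q: 260/360 = 0.722.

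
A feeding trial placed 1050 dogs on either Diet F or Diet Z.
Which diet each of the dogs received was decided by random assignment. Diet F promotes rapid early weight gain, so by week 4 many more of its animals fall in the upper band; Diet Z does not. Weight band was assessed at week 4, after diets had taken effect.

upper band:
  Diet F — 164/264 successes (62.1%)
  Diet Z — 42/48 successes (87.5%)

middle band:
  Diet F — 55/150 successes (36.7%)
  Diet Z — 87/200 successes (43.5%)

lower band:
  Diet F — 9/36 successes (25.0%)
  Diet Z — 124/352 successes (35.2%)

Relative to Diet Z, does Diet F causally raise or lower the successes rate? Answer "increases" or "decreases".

increases

Stratifying would compare diets among dogs the diets themselves sorted into week-4 weight band groups — a form of selection on an intermediate. The unconditioned pooled rates give the total causal effect.
Pooled: Diet F 50.7% vs Diet Z 42.2%; Diet F is higher overall.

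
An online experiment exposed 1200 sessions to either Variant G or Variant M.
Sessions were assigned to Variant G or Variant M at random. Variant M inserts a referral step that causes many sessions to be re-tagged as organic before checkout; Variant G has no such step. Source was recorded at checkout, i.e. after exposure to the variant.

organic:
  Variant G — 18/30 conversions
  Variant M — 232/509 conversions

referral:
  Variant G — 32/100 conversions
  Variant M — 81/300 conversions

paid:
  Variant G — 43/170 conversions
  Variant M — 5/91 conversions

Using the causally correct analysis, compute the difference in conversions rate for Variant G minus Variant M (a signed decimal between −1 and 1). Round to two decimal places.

-0.04

Traffic source is recorded after the variant and is itself shifted by it — it sits on the causal path from variant to outcome. Conditioning on a mediator would strip out part of the effect we want; the pooled comparison gives the total causal effect.
The causal difference is the pooled difference: 0.310 − 0.353 = -0.043.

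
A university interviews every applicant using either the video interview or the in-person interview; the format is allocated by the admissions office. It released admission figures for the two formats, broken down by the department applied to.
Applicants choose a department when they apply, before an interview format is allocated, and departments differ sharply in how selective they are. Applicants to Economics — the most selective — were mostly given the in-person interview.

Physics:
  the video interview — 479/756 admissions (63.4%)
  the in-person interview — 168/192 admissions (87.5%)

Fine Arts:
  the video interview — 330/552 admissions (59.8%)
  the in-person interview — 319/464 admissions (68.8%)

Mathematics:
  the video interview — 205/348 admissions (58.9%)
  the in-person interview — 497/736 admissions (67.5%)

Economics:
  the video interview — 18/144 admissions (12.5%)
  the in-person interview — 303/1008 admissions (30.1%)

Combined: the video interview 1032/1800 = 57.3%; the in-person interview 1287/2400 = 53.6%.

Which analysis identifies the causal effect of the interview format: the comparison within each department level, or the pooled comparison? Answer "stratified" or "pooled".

stratified

Nothing the interview format does changes department; the imbalance is an allocation artefact. With department also predicting the outcome, the pooled figure is confounded, and the within-stratum comparison is the causal one.
Within each level — Physics: 63.4% vs 87.5%; Fine Arts: 59.8% vs 68.8%; Mathematics: 58.9% vs 67.5%; Economics: 12.5% vs 30.1% — the in-person interview is higher every time.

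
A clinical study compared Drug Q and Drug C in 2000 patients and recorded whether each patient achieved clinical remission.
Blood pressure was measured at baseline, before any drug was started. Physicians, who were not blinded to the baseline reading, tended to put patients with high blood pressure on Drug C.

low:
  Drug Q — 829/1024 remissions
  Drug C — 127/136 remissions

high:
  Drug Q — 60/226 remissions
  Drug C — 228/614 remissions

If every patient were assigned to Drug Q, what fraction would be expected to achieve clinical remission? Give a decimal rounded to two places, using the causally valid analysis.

0.58

Drug C is higher inside every blood pressure stratum but Drug Q is higher in aggregate. Whether to stratify depends on how blood pressure relates to the drug.
Nothing the drug does changes blood pressure; the imbalance is an allocation artefact. With blood pressure also predicting the outcome, the pooled figure is confounded, and the within-stratum comparison is the causal one.
Standardising Drug Q to the population blood pressure mix: 0.580·829/1024 + 0.420·60/226 = 0.581.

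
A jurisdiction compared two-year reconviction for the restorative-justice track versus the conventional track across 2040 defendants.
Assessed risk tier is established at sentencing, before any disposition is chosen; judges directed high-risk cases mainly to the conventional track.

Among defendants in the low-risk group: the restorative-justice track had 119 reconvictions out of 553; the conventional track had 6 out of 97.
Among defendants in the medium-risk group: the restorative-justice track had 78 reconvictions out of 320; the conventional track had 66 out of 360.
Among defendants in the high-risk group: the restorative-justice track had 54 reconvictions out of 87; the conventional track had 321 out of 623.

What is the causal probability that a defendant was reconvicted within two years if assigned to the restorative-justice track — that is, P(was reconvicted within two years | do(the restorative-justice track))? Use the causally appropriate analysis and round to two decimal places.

Within every assessed risk tier level the conventional track has the lower rate, yet pooled the restorative-justice track does — Simpson's reversal.
Since assessed risk tier is a pre-existing factor (not a product of the disposition) and it affects the outcome on its own, it is a confounder. The stratified rates, not the pooled rate, identify the causal effect.
Standardising the restorative-justice track to the population assessed risk tier mix: 0.319·119/553 + 0.333·78/320 + 0.348·54/87 = 0.366.

0.37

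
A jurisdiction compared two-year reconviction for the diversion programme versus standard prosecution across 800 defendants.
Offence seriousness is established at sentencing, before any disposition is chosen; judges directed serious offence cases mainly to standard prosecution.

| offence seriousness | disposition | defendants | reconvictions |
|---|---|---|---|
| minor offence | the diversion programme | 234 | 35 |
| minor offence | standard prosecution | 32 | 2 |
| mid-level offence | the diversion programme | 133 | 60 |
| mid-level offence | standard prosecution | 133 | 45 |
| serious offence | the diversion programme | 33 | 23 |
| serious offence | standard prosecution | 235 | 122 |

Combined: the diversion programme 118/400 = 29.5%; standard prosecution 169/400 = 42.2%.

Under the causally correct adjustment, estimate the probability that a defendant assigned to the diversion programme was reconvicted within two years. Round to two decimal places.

Offence seriousness differs across dispositions for reasons unrelated to any effect of the disposition itself, and it separately predicts the outcome — a classic confounder. We must compare within offence seriousness levels.
Standardising the diversion programme to the population offence seriousness mix: 0.333·35/234 + 0.333·60/133 + 0.335·23/33 = 0.433.

0.43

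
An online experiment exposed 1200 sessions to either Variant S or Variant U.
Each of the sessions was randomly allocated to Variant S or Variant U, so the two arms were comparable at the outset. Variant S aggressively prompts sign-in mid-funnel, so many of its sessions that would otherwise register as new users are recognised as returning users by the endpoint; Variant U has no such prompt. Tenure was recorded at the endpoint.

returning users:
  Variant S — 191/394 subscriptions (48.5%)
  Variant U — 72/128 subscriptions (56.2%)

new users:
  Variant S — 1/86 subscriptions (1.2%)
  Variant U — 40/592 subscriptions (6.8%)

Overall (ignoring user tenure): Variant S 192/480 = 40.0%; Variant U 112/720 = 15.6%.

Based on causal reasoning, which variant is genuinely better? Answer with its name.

Within every user tenure level Variant U has the higher rate, yet pooled Variant S does — Simpson's reversal.
Stratifying would compare variants among sessions the variants themselves sorted into user tenure groups — a form of selection on an intermediate. The unconditioned pooled rates give the total causal effect.
Pooled: Variant S 40.0% vs Variant U 15.6%; Variant S is higher overall.

Variant S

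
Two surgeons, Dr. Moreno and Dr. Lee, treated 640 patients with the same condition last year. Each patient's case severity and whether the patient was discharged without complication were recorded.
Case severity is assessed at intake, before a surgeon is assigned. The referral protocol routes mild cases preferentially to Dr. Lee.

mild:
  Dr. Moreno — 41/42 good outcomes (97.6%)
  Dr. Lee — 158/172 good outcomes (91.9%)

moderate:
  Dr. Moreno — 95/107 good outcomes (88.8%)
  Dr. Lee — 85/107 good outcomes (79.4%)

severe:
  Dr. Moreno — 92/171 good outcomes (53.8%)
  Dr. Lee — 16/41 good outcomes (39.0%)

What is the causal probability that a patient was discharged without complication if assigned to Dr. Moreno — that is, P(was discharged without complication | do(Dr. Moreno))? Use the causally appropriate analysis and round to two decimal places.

0.80

Case severity is set before the surgeon has any effect — it is not caused by the surgeon — and it independently drives the outcome. That makes it a confounder, so the causal comparison is within case severity levels.
Standardising Dr. Moreno to the population case severity mix: 0.334·41/42 + 0.334·95/107 + 0.331·92/171 = 0.802.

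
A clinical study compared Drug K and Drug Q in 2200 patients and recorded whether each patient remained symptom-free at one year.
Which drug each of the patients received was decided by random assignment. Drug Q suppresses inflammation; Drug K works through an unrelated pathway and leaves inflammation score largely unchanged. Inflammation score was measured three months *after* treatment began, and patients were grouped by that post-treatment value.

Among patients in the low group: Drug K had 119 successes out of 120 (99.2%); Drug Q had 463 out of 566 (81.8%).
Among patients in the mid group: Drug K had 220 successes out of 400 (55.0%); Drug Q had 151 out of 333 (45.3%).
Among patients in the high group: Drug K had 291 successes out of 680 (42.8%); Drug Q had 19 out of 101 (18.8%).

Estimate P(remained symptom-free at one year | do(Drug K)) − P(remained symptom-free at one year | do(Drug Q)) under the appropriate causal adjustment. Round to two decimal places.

-0.11

The stratified and pooled comparisons disagree (Drug K wins within each inflammation score; Drug Q wins overall), so the answer turns on the causal role of inflammation score.
Inflammation score is recorded after the drug and is itself shifted by it — it sits on the causal path from drug to outcome. Conditioning on a mediator would strip out part of the effect we want; the pooled comparison gives the total causal effect.
The causal difference is the pooled difference: 0.525 − 0.633 = -0.108.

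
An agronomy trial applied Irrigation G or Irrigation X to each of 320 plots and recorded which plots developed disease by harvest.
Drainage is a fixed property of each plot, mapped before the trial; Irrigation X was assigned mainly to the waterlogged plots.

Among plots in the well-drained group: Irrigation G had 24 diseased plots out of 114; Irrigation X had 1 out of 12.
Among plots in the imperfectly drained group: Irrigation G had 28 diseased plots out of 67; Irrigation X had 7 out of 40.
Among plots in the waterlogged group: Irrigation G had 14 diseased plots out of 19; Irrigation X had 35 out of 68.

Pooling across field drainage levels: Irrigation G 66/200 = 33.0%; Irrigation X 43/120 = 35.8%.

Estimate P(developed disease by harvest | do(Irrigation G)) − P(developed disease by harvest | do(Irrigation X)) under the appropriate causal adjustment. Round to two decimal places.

+0.19

The stratified and pooled comparisons disagree (Irrigation X wins within each field drainage; Irrigation G wins overall), so the answer turns on the causal role of field drainage.
Nothing the irrigation does changes field drainage; the imbalance is an allocation artefact. With field drainage also predicting the outcome, the pooled figure is confounded, and the within-stratum comparison is the causal one.
Adjusting over the population distribution of field drainage: 0.394·(0.211−0.083) + 0.334·(0.418−0.175) + 0.272·(0.737−0.515) = +0.192.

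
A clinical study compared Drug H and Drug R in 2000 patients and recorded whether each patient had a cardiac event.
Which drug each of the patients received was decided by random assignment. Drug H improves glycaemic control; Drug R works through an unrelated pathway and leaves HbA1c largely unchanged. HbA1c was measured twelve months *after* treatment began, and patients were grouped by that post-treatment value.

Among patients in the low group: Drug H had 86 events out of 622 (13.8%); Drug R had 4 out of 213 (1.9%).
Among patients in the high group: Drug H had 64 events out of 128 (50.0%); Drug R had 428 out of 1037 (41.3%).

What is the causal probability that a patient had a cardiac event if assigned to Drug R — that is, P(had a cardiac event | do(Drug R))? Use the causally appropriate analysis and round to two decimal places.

The stratified and pooled comparisons disagree (Drug R wins within each HbA1c; Drug H wins overall), so the answer turns on the causal role of HbA1c.
HbA1c here is a post-treatment variable shaped by the drug; conditioning on it would introduce bias rather than remove it. The overall comparison is the causal one.
So P(outcome | do(Drug R)) is just the pooled rate for Drug R: 432/1250 = 0.346.

0.35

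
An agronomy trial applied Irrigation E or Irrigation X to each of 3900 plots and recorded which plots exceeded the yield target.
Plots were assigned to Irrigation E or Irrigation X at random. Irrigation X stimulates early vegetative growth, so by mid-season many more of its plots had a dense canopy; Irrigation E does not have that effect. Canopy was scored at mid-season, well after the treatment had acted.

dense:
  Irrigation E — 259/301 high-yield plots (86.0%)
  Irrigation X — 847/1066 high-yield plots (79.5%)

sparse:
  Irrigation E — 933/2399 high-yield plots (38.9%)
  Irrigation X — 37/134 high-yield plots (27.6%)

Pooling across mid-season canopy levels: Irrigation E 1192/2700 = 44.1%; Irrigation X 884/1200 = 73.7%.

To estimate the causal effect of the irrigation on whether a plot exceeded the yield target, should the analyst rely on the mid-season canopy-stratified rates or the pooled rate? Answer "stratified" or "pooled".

pooled

Stratifying would compare irrigations among plots the irrigations themselves sorted into mid-season canopy groups — a form of selection on an intermediate. The unconditioned pooled rates give the total causal effect.
Pooled: Irrigation E 44.1% vs Irrigation X 73.7%; Irrigation X is higher overall.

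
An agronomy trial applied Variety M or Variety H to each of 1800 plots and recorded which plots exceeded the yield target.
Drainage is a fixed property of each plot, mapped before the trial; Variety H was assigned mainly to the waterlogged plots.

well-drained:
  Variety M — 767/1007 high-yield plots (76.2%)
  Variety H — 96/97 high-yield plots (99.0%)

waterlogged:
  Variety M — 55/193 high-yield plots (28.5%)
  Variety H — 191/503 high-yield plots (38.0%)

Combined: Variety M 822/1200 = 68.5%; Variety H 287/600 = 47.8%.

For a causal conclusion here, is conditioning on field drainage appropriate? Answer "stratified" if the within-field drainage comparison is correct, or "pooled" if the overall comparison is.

stratified

Within every field drainage level Variety H has the higher rate, yet pooled Variety M does — Simpson's reversal.
Here field drainage is a common cause — it drives both which variety a case falls under and the outcome. The crude comparison mixes populations; the stratum-specific rates are the causally relevant ones.
Within each level — well-drained: 76.2% vs 99.0%; waterlogged: 28.5% vs 38.0% — Variety H is higher every time.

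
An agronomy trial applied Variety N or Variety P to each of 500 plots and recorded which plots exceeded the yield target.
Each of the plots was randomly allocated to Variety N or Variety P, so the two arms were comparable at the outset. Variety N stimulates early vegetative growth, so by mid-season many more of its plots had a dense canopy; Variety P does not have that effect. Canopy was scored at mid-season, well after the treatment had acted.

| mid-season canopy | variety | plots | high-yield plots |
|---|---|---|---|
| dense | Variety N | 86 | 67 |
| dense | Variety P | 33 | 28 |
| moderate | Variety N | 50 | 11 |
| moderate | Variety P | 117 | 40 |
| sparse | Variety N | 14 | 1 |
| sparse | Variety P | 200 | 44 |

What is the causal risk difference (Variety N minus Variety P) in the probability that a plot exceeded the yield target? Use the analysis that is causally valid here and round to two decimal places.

Within every mid-season canopy level Variety P has the higher rate, yet pooled Variety N does — Simpson's reversal.
Stratifying would compare varietys among plots the varietys themselves sorted into mid-season canopy groups — a form of selection on an intermediate. The unconditioned pooled rates give the total causal effect.
The causal difference is the pooled difference: 0.527 − 0.320 = +0.207.

+0.21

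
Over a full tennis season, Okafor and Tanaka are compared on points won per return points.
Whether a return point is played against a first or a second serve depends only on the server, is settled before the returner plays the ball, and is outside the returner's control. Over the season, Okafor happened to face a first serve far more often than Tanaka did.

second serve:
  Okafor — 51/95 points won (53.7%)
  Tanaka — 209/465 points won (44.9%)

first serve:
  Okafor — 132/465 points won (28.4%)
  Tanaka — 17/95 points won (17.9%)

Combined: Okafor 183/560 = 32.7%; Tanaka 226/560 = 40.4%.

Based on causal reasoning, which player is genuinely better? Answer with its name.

Okafor

The serve type-specific comparison favours Okafor throughout, but the pooled figures favour Tanaka. The question is whether to condition on serve type.
Serve type satisfies the back-door criterion: it is not a descendant of the player, and it blocks the spurious path from player to outcome. Adjusting for it (i.e., using the within-serve type rates) gives the causal effect.
Within each level — second serve: 53.7% vs 44.9%; first serve: 28.4% vs 17.9% — Okafor is higher every time.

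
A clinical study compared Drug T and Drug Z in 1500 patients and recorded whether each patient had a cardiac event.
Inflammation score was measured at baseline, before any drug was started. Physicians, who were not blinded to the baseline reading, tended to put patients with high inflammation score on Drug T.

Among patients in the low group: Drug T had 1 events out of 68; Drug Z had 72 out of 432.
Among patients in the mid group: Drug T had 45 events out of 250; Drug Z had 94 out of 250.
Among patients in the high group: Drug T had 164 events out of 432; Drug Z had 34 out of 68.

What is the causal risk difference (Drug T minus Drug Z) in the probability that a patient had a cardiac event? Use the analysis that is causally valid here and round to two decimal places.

Drug T is lower inside every inflammation score stratum but Drug Z is lower in aggregate. Whether to stratify depends on how inflammation score relates to the drug.
Nothing the drug does changes inflammation score; the imbalance is an allocation artefact. With inflammation score also predicting the outcome, the pooled figure is confounded, and the within-stratum comparison is the causal one.
Adjusting over the population distribution of inflammation score: 0.333·(0.015−0.167) + 0.333·(0.180−0.376) + 0.333·(0.380−0.500) = -0.156.

-0.16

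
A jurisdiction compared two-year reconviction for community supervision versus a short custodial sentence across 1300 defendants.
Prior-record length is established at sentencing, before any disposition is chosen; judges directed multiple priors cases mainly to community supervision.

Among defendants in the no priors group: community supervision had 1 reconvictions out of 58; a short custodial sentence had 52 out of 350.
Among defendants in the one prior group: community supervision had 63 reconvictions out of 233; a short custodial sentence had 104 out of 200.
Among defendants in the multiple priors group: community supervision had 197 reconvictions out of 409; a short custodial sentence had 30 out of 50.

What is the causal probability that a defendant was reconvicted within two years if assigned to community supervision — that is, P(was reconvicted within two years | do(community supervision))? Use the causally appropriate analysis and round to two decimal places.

0.27

The prior-record length-specific comparison favours community supervision throughout, but the pooled figures favour a short custodial sentence. The question is whether to condition on prior-record length.
The imbalance in prior-record length arose from how defendants were allocated, not from anything the disposition did; and prior-record length independently affects the outcome. The pooled gap is confounded — condition on prior-record length.
Standardising community supervision to the population prior-record length mix: 0.314·1/58 + 0.333·63/233 + 0.353·197/409 = 0.266.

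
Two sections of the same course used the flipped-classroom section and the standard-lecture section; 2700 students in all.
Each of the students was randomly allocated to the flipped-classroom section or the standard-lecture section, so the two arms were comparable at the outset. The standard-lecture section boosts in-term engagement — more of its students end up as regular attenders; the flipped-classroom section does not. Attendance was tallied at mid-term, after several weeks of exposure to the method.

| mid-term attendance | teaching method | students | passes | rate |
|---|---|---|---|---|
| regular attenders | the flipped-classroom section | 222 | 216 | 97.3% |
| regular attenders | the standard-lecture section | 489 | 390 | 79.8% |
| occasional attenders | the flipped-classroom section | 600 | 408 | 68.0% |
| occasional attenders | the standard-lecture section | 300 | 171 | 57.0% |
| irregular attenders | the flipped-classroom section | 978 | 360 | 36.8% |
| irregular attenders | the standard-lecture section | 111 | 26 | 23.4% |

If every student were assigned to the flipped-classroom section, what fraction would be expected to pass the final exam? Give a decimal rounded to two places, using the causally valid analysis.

The stratified and pooled comparisons disagree (the flipped-classroom section wins within each mid-term attendance; the standard-lecture section wins overall), so the answer turns on the causal role of mid-term attendance.
Mid-term attendance here is a post-treatment variable shaped by the teaching method; conditioning on it would introduce bias rather than remove it. The overall comparison is the causal one.
So P(outcome | do(the flipped-classroom section)) is just the pooled rate for the flipped-classroom section: 984/1800 = 0.547.

0.55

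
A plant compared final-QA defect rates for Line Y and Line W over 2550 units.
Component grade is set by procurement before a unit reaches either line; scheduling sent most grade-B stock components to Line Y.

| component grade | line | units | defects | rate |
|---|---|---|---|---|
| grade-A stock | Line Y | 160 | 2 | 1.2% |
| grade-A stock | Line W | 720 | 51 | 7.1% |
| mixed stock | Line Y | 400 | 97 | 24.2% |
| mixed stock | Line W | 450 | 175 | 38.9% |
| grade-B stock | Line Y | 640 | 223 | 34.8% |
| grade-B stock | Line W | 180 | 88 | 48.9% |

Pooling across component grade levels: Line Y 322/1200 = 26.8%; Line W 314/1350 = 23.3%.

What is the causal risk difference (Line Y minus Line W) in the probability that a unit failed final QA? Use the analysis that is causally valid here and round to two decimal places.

Within every component grade level Line Y has the lower rate, yet pooled Line W does — Simpson's reversal.
Since component grade is a pre-existing factor (not a product of the line) and it affects the outcome on its own, it is a confounder. The stratified rates, not the pooled rate, identify the causal effect.
Adjusting over the population distribution of component grade: 0.345·(0.013−0.071) + 0.333·(0.242−0.389) + 0.322·(0.348−0.489) = -0.114.

-0.11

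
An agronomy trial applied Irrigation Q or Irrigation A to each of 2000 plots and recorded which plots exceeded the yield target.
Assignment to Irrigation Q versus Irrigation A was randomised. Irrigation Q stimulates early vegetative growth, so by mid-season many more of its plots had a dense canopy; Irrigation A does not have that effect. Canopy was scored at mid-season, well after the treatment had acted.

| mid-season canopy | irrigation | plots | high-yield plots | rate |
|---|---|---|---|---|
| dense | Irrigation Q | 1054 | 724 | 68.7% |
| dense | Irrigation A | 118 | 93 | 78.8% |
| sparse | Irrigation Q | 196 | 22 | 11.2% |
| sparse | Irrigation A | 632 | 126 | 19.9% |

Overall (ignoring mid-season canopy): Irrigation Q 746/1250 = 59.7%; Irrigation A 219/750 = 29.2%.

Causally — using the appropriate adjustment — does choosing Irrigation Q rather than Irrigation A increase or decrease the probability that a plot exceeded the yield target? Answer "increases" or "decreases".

The mid-season canopy-specific comparison favours Irrigation A throughout, but the pooled figures favour Irrigation Q. The question is whether to condition on mid-season canopy.
The distribution of mid-season canopy is itself part of what the irrigation does — it is an intermediate outcome. Holding it fixed would remove that part of the effect; the total effect is the pooled difference.
Pooled: Irrigation Q 59.7% vs Irrigation A 29.2%; Irrigation Q is higher overall.

increases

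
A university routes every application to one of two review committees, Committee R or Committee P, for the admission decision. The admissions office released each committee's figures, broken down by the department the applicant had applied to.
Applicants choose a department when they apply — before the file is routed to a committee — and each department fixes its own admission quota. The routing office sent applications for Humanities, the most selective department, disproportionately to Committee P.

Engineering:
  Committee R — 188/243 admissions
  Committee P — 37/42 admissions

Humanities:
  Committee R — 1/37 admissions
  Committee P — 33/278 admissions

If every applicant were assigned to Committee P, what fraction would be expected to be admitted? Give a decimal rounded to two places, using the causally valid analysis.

The department-specific comparison favours Committee P throughout, but the pooled figures favour Committee R. The question is whether to condition on department.
Department satisfies the back-door criterion: it is not a descendant of the review committee, and it blocks the spurious path from review committee to outcome. Adjusting for it (i.e., using the within-department rates) gives the causal effect.
Standardising Committee P to the population department mix: 0.475·37/42 + 0.525·33/278 = 0.481.

0.48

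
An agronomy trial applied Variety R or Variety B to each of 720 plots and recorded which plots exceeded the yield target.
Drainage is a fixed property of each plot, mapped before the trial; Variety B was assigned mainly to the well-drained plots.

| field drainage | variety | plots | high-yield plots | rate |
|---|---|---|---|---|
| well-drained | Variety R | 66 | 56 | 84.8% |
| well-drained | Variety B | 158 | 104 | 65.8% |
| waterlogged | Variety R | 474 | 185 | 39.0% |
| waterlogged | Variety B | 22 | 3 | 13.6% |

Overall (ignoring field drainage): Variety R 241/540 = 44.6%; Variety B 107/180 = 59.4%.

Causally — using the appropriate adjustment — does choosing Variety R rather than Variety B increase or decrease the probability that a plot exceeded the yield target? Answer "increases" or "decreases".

increases

Field drainage differs across varietys for reasons unrelated to any effect of the variety itself, and it separately predicts the outcome — a classic confounder. We must compare within field drainage levels.
Within each level — well-drained: 84.8% vs 65.8%; waterlogged: 39.0% vs 13.6% — Variety R is higher every time.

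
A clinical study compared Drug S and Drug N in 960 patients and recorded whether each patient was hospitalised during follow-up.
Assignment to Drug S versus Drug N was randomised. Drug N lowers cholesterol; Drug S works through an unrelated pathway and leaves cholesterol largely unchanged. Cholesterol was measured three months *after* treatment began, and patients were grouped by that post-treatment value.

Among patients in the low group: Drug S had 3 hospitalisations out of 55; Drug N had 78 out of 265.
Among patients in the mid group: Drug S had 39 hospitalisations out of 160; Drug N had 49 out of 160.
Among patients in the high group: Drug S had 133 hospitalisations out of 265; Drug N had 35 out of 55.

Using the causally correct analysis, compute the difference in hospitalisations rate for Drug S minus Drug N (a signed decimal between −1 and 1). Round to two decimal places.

Drug S is lower inside every cholesterol stratum but Drug N is lower in aggregate. Whether to stratify depends on how cholesterol relates to the drug.
Stratifying would compare drugs among patients the drugs themselves sorted into cholesterol groups — a form of selection on an intermediate. The unconditioned pooled rates give the total causal effect.
The causal difference is the pooled difference: 0.365 − 0.338 = +0.027.

+0.03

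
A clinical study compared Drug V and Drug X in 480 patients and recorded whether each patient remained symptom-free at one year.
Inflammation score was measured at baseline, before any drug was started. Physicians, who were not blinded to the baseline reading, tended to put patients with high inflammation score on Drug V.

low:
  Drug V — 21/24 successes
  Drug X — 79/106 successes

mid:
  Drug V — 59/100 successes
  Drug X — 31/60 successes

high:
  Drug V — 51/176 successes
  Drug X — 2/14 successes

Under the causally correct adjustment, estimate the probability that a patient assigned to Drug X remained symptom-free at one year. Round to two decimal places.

The stratified and pooled comparisons disagree (Drug V wins within each inflammation score; Drug X wins overall), so the answer turns on the causal role of inflammation score.
Inflammation score differs across drugs for reasons unrelated to any effect of the drug itself, and it separately predicts the outcome — a classic confounder. We must compare within inflammation score levels.
Standardising Drug X to the population inflammation score mix: 0.271·79/106 + 0.333·31/60 + 0.396·2/14 = 0.431.

0.43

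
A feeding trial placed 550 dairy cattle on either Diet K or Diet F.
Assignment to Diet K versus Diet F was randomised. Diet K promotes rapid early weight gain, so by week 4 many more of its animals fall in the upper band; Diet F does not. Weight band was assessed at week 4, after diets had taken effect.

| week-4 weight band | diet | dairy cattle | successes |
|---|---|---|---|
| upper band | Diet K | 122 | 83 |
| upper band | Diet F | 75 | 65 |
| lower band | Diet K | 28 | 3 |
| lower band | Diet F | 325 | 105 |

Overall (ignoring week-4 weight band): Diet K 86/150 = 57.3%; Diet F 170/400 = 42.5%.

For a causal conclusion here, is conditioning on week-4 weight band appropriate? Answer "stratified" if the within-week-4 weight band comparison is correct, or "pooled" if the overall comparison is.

pooled

Week-4 weight band lies on the pathway diet → week-4 weight band → outcome, so adjusting for it blocks the indirect effect. For the total causal effect of diet, use the unadjusted pooled rates.
Pooled: Diet K 57.3% vs Diet F 42.5%; Diet K is higher overall.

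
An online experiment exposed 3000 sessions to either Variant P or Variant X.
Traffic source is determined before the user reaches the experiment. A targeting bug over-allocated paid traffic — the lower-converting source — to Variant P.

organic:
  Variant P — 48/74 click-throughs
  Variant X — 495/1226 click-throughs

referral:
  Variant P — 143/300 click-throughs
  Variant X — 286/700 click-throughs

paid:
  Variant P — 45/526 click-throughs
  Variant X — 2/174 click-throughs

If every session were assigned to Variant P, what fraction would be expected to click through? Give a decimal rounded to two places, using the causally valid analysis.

0.46

Traffic source satisfies the back-door criterion: it is not a descendant of the variant, and it blocks the spurious path from variant to outcome. Adjusting for it (i.e., using the within-traffic source rates) gives the causal effect.
Standardising Variant P to the population traffic source mix: 0.433·48/74 + 0.333·143/300 + 0.233·45/526 = 0.460.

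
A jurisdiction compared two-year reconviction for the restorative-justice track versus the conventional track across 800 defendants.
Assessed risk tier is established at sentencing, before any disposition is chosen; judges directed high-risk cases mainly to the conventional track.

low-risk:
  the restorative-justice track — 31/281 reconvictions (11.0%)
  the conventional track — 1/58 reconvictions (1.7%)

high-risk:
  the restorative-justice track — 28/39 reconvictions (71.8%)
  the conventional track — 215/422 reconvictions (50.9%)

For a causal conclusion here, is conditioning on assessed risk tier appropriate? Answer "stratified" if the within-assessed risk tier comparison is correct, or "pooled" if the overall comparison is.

Since assessed risk tier is a pre-existing factor (not a product of the disposition) and it affects the outcome on its own, it is a confounder. The stratified rates, not the pooled rate, identify the causal effect.
Within each level — low-risk: 11.0% vs 1.7%; high-risk: 71.8% vs 50.9% — the conventional track is lower every time.

stratified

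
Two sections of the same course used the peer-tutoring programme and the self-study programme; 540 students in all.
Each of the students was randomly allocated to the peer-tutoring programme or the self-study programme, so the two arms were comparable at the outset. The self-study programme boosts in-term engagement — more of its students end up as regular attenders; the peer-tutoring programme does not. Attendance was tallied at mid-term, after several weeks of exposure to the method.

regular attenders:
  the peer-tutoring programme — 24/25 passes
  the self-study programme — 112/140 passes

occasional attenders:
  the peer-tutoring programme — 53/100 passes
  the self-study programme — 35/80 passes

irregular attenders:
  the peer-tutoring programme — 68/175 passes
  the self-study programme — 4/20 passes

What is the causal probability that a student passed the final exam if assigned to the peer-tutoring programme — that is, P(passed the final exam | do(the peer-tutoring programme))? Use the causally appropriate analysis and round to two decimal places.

0.48

The stratified and pooled comparisons disagree (the peer-tutoring programme wins within each mid-term attendance; the self-study programme wins overall), so the answer turns on the causal role of mid-term attendance.
Mid-term attendance lies on the pathway teaching method → mid-term attendance → outcome, so adjusting for it blocks the indirect effect. For the total causal effect of teaching method, use the unadjusted pooled rates.
So P(outcome | do(the peer-tutoring programme)) is just the pooled rate for the peer-tutoring programme: 145/300 = 0.483.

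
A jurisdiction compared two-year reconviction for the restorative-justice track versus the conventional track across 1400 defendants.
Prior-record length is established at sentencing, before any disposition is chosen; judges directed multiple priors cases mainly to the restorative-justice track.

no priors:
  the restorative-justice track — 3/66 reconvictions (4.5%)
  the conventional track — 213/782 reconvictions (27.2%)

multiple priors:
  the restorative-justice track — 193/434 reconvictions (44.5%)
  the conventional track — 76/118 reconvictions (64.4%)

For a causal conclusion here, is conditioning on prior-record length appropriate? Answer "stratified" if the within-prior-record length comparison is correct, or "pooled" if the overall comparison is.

The prior-record length-specific comparison favours the restorative-justice track throughout, but the pooled figures favour the conventional track. The question is whether to condition on prior-record length.
The imbalance in prior-record length arose from how defendants were allocated, not from anything the disposition did; and prior-record length independently affects the outcome. The pooled gap is confounded — condition on prior-record length.
Within each level — no priors: 4.5% vs 27.2%; multiple priors: 44.5% vs 64.4% — the restorative-justice track is lower every time.

stratified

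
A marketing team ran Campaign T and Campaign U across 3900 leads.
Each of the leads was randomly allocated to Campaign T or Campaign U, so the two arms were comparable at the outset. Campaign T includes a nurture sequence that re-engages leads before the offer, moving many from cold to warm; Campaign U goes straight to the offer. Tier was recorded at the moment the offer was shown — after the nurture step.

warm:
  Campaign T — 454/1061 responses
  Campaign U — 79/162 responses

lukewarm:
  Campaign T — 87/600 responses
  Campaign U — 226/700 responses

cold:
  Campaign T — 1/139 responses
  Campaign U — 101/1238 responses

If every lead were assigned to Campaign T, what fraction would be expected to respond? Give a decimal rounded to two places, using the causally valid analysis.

0.30

Campaign U is higher inside every engagement tier stratum but Campaign T is higher in aggregate. Whether to stratify depends on how engagement tier relates to the campaign.
Engagement tier lies on the pathway campaign → engagement tier → outcome, so adjusting for it blocks the indirect effect. For the total causal effect of campaign, use the unadjusted pooled rates.
So P(outcome | do(Campaign T)) is just the pooled rate for Campaign T: 542/1800 = 0.301.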